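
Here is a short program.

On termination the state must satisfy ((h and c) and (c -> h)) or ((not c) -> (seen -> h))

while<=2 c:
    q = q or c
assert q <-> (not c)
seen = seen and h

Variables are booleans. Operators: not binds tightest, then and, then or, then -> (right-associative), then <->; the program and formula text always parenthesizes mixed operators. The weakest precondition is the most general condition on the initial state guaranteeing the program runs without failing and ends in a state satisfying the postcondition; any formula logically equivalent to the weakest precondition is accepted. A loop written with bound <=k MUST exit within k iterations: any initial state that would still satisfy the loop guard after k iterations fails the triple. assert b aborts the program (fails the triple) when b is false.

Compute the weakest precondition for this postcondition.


Working backward. After the program, the postcondition ((h and c) and (c -> h)) or ((not c) -> (seen -> h)) must hold; in canonical form it is (h and c and (c -> h)) or ((not c) -> (seen -> h)).
Before seen := seen and h: (h and c and (c -> h)) or ((not c) -> ((seen and h) -> h))
Before assert q <-> (not c): (q <-> (not c)) and ((h and c and (c -> h)) or ((not c) -> ((seen and h) -> h)))
Before the loop (bound <=2), unroll the exhaustion recursion (WP_0 = exit-now case; WP_j = one more guarded iteration, up to j = 2):
  WP_0: (not c) and (q <-> (not c)) and ((h and c and (c -> h)) or ((not c) -> ((seen and h) -> h)))
  WP_1: (c -> ((not c) and ((q or c) <-> (not c)) and ((h and c and (c -> h)) or ((not c) -> ((seen and h) -> h))))) and ((not c) -> ((q <-> (not c)) and ((h and c and (c -> h)) or ((not c) -> ((seen and h) -> h)))))
  WP_2: (c -> ((c -> ((not c) and ((q or c) <-> (not c)) and ((h and c and (c -> h)) or ((not c) -> ((seen and h) -> h))))) and ((not c) -> (((q or c) <-> (not c)) and ((h and c and (c -> h)) or ((not c) -> ((seen and h) -> h))))))) and ((not c) -> ((q <-> (not c)) and ((h and c and (c -> h)) or ((not c) -> ((seen and h) -> h)))))
So before the loop: (c -> ((c -> ((not c) and ((q or c) <-> (not c)) and ((h and c and (c -> h)) or ((not c) -> ((seen and h) -> h))))) and ((not c) -> (((q or c) <-> (not c)) and ((h and c and (c -> h)) or ((not c) -> ((seen and h) -> h))))))) and ((not c) -> ((q <-> (not c)) and ((h and c and (c -> h)) or ((not c) -> ((seen and h) -> h)))))
Answer: WP = (c -> ((c -> ((not c) and ((q or c) <-> (not c)) and ((h and c and (c -> h)) or ((not c) -> ((seen and h) -> h))))) and ((not c) -> (((q or c) <-> (not c)) and ((h and c and (c -> h)) or ((not c) -> ((seen and h) -> h))))))) and ((not c) -> ((q <-> (not c)) and ((h and c and (c -> h)) or ((not c) -> ((seen and h) -> h)))))


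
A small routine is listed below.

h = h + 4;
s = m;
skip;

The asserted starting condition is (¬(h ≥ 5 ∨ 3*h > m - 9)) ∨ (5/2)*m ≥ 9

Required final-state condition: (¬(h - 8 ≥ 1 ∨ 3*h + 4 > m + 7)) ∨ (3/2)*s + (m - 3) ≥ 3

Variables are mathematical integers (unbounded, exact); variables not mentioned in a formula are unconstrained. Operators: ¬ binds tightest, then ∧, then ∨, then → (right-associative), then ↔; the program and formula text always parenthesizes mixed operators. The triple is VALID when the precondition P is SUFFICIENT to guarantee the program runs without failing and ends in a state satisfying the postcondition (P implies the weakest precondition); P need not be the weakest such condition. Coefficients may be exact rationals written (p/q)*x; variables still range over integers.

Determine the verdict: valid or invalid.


Working backward. After the program, the postcondition (¬(h - 8 ≥ 1 ∨ 3*h + 4 > m + 7)) ∨ (3/2)*s + (m - 3) ≥ 3 must hold; in canonical form it is (¬(h ≥ 9 ∨ 3*h > m + 3)) ∨ m + (3/2)*s ≥ 6.
Before skip: (¬(h ≥ 9 ∨ 3*h > m + 3)) ∨ m + (3/2)*s ≥ 6
Before s := m: (¬(h ≥ 9 ∨ 3*h > m + 3)) ∨ (5/2)*m ≥ 6
Before h := h + 4: (¬(h ≥ 5 ∨ 3*h > m - 9)) ∨ (5/2)*m ≥ 6
The weakest precondition is (¬(h ≥ 5 ∨ 3*h > m - 9)) ∨ (5/2)*m ≥ 6.
Check whether (¬(h ≥ 5 ∨ 3*h > m - 9)) ∨ (5/2)*m ≥ 9 implies it.
Every state satisfying the precondition satisfies the weakest precondition: the implication holds.
Answer: valid


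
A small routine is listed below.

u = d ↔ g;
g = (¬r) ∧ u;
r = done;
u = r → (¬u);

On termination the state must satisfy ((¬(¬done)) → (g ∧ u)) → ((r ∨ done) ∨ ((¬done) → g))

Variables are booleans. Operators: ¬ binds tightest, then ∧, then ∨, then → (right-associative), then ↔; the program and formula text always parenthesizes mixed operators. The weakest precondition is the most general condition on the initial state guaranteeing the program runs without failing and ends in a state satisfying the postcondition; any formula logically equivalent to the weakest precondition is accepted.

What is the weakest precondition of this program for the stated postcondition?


Working backward. After the program, the postcondition ((¬(¬done)) → (g ∧ u)) → ((r ∨ done) ∨ ((¬done) → g)) must hold; in canonical form it is (done → (g ∧ u)) → (r ∨ done ∨ ((¬done) → g)).
Before u := r → (¬u): (done → (g ∧ (r → (¬u)))) → (r ∨ done ∨ ((¬done) → g))
Before r := done: (done → (g ∧ (done → (¬u)))) → (done ∨ ((¬done) → g))
Before g := (¬r) ∧ u: (done → ((¬r) ∧ u ∧ (done → (¬u)))) → (done ∨ ((¬done) → ((¬r) ∧ u)))
Before u := d ↔ g: (done → ((¬r) ∧ (d ↔ g) ∧ (done → (¬(d ↔ g))))) → (done ∨ ((¬done) → ((¬r) ∧ (d ↔ g))))
Answer: WP = (done → ((¬r) ∧ (d ↔ g) ∧ (done → (¬(d ↔ g))))) → (done ∨ ((¬done) → ((¬r) ∧ (d ↔ g))))


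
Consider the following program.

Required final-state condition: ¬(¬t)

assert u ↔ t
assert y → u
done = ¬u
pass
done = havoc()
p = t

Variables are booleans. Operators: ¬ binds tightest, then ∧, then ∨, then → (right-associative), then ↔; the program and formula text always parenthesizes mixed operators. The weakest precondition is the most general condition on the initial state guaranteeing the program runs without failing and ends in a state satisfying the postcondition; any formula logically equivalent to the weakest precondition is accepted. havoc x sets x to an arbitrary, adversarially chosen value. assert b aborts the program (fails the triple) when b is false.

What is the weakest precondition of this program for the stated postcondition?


Working backward. After the program, the postcondition ¬(¬t) must hold; in canonical form it is t.
Before p := t: t
Before havoc done: t
Before skip: t
Before done := ¬u: t
Before assert y → u: (y → u) ∧ t
Before assert u ↔ t: (u ↔ t) ∧ (y → u) ∧ t
Answer: WP = (u ↔ t) ∧ (y → u) ∧ t


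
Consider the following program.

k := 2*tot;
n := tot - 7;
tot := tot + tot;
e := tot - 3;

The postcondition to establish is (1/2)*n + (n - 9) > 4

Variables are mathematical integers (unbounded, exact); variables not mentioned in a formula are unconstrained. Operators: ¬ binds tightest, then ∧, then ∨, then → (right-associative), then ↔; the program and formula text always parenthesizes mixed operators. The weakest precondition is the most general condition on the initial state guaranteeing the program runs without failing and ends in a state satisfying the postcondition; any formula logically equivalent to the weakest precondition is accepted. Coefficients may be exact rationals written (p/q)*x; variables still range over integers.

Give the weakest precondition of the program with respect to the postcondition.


Working backward. After the program, the postcondition (1/2)*n + (n - 9) > 4 must hold; in canonical form it is (3/2)*n > 13.
Before e := tot - 3: (3/2)*n > 13
Before tot := tot + tot: (3/2)*n > 13
Before n := tot - 7: (3/2)*tot > 47/2
Before k := 2*tot: (3/2)*tot > 47/2
Answer: WP = (3/2)*tot > 47/2


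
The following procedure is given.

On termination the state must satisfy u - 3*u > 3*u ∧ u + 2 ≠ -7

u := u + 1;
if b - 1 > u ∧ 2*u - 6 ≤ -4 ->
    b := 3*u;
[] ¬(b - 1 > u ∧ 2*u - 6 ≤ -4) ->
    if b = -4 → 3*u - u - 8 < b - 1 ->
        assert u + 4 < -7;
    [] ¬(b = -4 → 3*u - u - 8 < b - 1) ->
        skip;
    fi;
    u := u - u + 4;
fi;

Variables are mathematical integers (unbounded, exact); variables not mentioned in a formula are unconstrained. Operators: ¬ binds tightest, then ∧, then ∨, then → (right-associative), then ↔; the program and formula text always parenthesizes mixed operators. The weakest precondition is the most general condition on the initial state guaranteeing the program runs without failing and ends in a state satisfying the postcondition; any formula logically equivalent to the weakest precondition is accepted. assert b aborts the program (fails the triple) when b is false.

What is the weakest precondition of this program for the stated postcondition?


Working backward. After the program, the postcondition u - 3*u > 3*u ∧ u + 2 ≠ -7 must hold; in canonical form it is 5*u < 0 ∧ u ≠ -9.
Then branch requires 5*u < 0 ∧ u ≠ -9; else branch requires false.
Before the if: ((b > u + 1 ∧ 2*u ≤ 2) → (5*u < 0 ∧ u ≠ -9)) ∧ b > u + 1 ∧ 2*u ≤ 2
Before u := u + 1: ((b > u + 2 ∧ 2*u ≤ 0) → (5*u < -5 ∧ u ≠ -10)) ∧ b > u + 2 ∧ 2*u ≤ 0
Answer: WP = ((b > u + 2 ∧ 2*u ≤ 0) → (5*u < -5 ∧ u ≠ -10)) ∧ b > u + 2 ∧ 2*u ≤ 0


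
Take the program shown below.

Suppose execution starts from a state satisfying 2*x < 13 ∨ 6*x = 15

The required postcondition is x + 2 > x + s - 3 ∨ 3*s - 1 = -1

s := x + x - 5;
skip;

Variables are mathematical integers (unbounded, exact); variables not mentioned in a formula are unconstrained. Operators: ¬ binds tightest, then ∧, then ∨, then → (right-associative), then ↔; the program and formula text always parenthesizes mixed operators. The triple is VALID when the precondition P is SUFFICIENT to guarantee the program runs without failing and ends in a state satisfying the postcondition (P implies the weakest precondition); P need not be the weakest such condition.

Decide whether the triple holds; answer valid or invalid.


Working backward. After the program, the postcondition x + 2 > x + s - 3 ∨ 3*s - 1 = -1 must hold; in canonical form it is s < 5 ∨ 3*s = 0.
Before skip: s < 5 ∨ 3*s = 0
Before s := x + x - 5: 2*x < 10 ∨ 6*x = 15
The weakest precondition is 2*x < 10 ∨ 6*x = 15.
Check whether 2*x < 13 ∨ 6*x = 15 implies it.
Countermodel: at the initial state x = 5, the precondition holds but the weakest precondition fails.
Answer: invalid


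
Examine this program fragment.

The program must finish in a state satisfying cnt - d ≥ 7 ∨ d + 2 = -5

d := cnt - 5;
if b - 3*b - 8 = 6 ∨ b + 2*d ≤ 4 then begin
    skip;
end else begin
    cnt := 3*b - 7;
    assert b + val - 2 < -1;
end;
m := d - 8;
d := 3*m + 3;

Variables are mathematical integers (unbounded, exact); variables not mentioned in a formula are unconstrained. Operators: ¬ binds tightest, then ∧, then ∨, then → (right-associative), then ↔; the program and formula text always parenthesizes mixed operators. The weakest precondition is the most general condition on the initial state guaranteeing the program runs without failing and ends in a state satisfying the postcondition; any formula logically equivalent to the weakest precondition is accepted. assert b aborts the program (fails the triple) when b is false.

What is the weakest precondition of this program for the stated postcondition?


Working backward. After the program, the postcondition cnt - d ≥ 7 ∨ d + 2 = -5 must hold; in canonical form it is cnt ≥ d + 7 ∨ d = -7.
Before d := 3*m + 3: cnt ≥ 3*m + 10 ∨ 3*m = -10
Before m := d - 8: cnt ≥ 3*d - 14 ∨ 3*d = 14
Then branch requires cnt ≥ 3*d - 14 ∨ 3*d = 14; else branch requires b + val < 1 ∧ (3*b ≥ 3*d - 7 ∨ 3*d = 14).
Before the if: ((2*b = -14 ∨ b + 2*d ≤ 4) → (cnt ≥ 3*d - 14 ∨ 3*d = 14)) ∧ ((¬(2*b = -14 ∨ b + 2*d ≤ 4)) → (b + val < 1 ∧ (3*b ≥ 3*d - 7 ∨ 3*d = 14)))
Before d := cnt - 5: ((2*b = -14 ∨ b + 2*cnt ≤ 14) → (2*cnt ≤ 29 ∨ 3*cnt = 29)) ∧ ((¬(2*b = -14 ∨ b + 2*cnt ≤ 14)) → (b + val < 1 ∧ (3*b ≥ 3*cnt - 22 ∨ 3*cnt = 29)))
Answer: WP = ((2*b = -14 ∨ b + 2*cnt ≤ 14) → (2*cnt ≤ 29 ∨ 3*cnt = 29)) ∧ ((¬(2*b = -14 ∨ b + 2*cnt ≤ 14)) → (b + val < 1 ∧ (3*b ≥ 3*cnt - 22 ∨ 3*cnt = 29)))


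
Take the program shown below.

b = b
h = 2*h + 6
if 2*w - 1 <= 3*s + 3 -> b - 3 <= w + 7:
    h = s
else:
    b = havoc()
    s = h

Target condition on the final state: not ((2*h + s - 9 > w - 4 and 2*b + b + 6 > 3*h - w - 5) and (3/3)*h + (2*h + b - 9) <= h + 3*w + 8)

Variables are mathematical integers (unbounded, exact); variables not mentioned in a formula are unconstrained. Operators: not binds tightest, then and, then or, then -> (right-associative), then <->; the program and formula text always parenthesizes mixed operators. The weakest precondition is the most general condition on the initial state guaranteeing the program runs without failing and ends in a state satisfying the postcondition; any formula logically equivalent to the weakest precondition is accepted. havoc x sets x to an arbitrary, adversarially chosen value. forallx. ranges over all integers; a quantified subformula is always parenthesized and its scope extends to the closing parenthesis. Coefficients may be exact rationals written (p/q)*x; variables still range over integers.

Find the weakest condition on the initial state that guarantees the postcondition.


Working backward. After the program, the postcondition not ((2*h + s - 9 > w - 4 and 2*b + b + 6 > 3*h - w - 5) and (3/3)*h + (2*h + b - 9) <= h + 3*w + 8) must hold; in canonical form it is not (2*h + s > w + 5 and 3*b + w > 3*h - 11 and b + 2*h <= 3*w + 17).
Then branch requires not (3*s > w + 5 and 3*b + w > 3*s - 11 and b + 2*s <= 3*w + 17); else branch requires forall b_1. (not (3*h > w + 5 and 3*b_1 + w > 3*h - 11 and b_1 + 2*h <= 3*w + 17)).
Before the if: ((2*w <= 3*s + 4 -> b <= w + 10) -> (not (3*s > w + 5 and 3*b + w > 3*s - 11 and b + 2*s <= 3*w + 17))) and ((not (2*w <= 3*s + 4 -> b <= w + 10)) -> (forall b_1. (not (3*h > w + 5 and 3*b_1 + w > 3*h - 11 and b_1 + 2*h <= 3*w + 17))))
Before h := 2*h + 6: ((2*w <= 3*s + 4 -> b <= w + 10) -> (not (3*s > w + 5 and 3*b + w > 3*s - 11 and b + 2*s <= 3*w + 17))) and ((not (2*w <= 3*s + 4 -> b <= w + 10)) -> (forall b_1. (not (6*h > w - 13 and 3*b_1 + w > 6*h + 7 and b_1 + 4*h <= 3*w + 5))))
Before b := b: ((2*w <= 3*s + 4 -> b <= w + 10) -> (not (3*s > w + 5 and 3*b + w > 3*s - 11 and b + 2*s <= 3*w + 17))) and ((not (2*w <= 3*s + 4 -> b <= w + 10)) -> (forall b_1. (not (6*h > w - 13 and 3*b_1 + w > 6*h + 7 and b_1 + 4*h <= 3*w + 5))))
Answer: WP = ((2*w <= 3*s + 4 -> b <= w + 10) -> (not (3*s > w + 5 and 3*b + w > 3*s - 11 and b + 2*s <= 3*w + 17))) and ((not (2*w <= 3*s + 4 -> b <= w + 10)) -> (forall b_1. (not (6*h > w - 13 and 3*b_1 + w > 6*h + 7 and b_1 + 4*h <= 3*w + 5))))


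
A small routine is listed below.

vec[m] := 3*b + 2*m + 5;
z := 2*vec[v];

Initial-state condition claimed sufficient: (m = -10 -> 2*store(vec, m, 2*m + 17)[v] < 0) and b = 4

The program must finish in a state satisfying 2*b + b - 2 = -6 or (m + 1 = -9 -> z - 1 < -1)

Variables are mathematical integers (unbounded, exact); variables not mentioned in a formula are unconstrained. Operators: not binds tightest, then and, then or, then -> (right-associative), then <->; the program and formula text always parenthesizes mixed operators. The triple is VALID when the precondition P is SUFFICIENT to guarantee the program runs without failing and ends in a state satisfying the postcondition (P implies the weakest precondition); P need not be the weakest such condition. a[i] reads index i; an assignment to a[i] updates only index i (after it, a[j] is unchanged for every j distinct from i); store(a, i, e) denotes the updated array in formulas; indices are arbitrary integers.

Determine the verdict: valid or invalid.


Working backward. After the program, the postcondition 2*b + b - 2 = -6 or (m + 1 = -9 -> z - 1 < -1) must hold; in canonical form it is 3*b = -4 or (m = -10 -> z < 0).
Before z := 2*vec[v]: 3*b = -4 or (m = -10 -> 2*vec[v] < 0)
Before vec[m] := 3*b + 2*m + 5: 3*b = -4 or (m = -10 -> 2*store(vec, m, 3*b + 2*m + 5)[v] < 0)
The weakest precondition is 3*b = -4 or (m = -10 -> 2*store(vec, m, 3*b + 2*m + 5)[v] < 0).
Check whether (m = -10 -> 2*store(vec, m, 2*m + 17)[v] < 0) and b = 4 implies it.
Every state satisfying the precondition satisfies the weakest precondition: the implication holds.
Answer: valid


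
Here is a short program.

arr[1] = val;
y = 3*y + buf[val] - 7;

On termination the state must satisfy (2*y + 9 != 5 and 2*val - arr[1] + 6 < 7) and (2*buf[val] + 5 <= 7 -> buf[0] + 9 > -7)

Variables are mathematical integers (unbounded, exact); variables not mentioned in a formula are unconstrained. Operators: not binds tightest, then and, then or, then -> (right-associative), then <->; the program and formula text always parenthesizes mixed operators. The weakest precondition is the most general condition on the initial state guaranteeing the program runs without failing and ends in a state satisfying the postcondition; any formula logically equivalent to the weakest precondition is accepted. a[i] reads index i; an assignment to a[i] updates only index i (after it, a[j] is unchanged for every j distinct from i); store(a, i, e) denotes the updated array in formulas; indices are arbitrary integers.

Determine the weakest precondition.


Working backward. After the program, the postcondition (2*y + 9 != 5 and 2*val - arr[1] + 6 < 7) and (2*buf[val] + 5 <= 7 -> buf[0] + 9 > -7) must hold; in canonical form it is 2*y != -4 and 2*val < arr[1] + 1 and (2*buf[val] <= 2 -> buf[0] > -16).
Before y := 3*y + buf[val] - 7: 2*buf[val] + 6*y != 10 and 2*val < arr[1] + 1 and (2*buf[val] <= 2 -> buf[0] > -16)
Before arr[1] := val: 2*buf[val] + 6*y != 10 and val < 1 and (2*buf[val] <= 2 -> buf[0] > -16)
Answer: WP = 2*buf[val] + 6*y != 10 and val < 1 and (2*buf[val] <= 2 -> buf[0] > -16)


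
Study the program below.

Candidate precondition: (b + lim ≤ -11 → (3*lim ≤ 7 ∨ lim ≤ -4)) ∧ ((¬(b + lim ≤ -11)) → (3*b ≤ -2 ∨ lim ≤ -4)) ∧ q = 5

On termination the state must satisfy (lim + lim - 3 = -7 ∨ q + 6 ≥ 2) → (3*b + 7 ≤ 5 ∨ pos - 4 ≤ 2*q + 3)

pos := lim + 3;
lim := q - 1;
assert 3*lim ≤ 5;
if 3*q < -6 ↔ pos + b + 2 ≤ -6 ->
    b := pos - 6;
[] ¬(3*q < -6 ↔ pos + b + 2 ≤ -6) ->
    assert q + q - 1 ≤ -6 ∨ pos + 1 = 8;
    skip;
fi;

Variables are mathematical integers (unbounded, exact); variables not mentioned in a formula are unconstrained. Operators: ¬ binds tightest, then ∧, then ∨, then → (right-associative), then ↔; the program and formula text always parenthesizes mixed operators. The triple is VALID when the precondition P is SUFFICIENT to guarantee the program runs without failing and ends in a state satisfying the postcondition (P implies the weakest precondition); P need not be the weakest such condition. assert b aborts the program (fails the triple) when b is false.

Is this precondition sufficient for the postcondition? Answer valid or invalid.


Working backward. After the program, the postcondition (lim + lim - 3 = -7 ∨ q + 6 ≥ 2) → (3*b + 7 ≤ 5 ∨ pos - 4 ≤ 2*q + 3) must hold; in canonical form it is (2*lim = -4 ∨ q ≥ -4) → (3*b ≤ -2 ∨ pos ≤ 2*q + 7).
Then branch requires (2*lim = -4 ∨ q ≥ -4) → (3*pos ≤ 16 ∨ pos ≤ 2*q + 7); else branch requires (2*q ≤ -5 ∨ pos = 7) ∧ ((2*lim = -4 ∨ q ≥ -4) → (3*b ≤ -2 ∨ pos ≤ 2*q + 7)).
Before the if: ((3*q < -6 ↔ b + pos ≤ -8) → ((2*lim = -4 ∨ q ≥ -4) → (3*pos ≤ 16 ∨ pos ≤ 2*q + 7))) ∧ ((¬(3*q < -6 ↔ b + pos ≤ -8)) → ((2*q ≤ -5 ∨ pos = 7) ∧ ((2*lim = -4 ∨ q ≥ -4) → (3*b ≤ -2 ∨ pos ≤ 2*q + 7))))
Before assert 3*lim ≤ 5: 3*lim ≤ 5 ∧ ((3*q < -6 ↔ b + pos ≤ -8) → ((2*lim = -4 ∨ q ≥ -4) → (3*pos ≤ 16 ∨ pos ≤ 2*q + 7))) ∧ ((¬(3*q < -6 ↔ b + pos ≤ -8)) → ((2*q ≤ -5 ∨ pos = 7) ∧ ((2*lim = -4 ∨ q ≥ -4) → (3*b ≤ -2 ∨ pos ≤ 2*q + 7))))
Before lim := q - 1: 3*q ≤ 8 ∧ ((3*q < -6 ↔ b + pos ≤ -8) → ((2*q = -2 ∨ q ≥ -4) → (3*pos ≤ 16 ∨ pos ≤ 2*q + 7))) ∧ ((¬(3*q < -6 ↔ b + pos ≤ -8)) → ((2*q ≤ -5 ∨ pos = 7) ∧ ((2*q = -2 ∨ q ≥ -4) → (3*b ≤ -2 ∨ pos ≤ 2*q + 7))))
Before pos := lim + 3: 3*q ≤ 8 ∧ ((3*q < -6 ↔ b + lim ≤ -11) → ((2*q = -2 ∨ q ≥ -4) → (3*lim ≤ 7 ∨ lim ≤ 2*q + 4))) ∧ ((¬(3*q < -6 ↔ b + lim ≤ -11)) → ((2*q ≤ -5 ∨ lim = 4) ∧ ((2*q = -2 ∨ q ≥ -4) → (3*b ≤ -2 ∨ lim ≤ 2*q + 4))))
The weakest precondition is 3*q ≤ 8 ∧ ((3*q < -6 ↔ b + lim ≤ -11) → ((2*q = -2 ∨ q ≥ -4) → (3*lim ≤ 7 ∨ lim ≤ 2*q + 4))) ∧ ((¬(3*q < -6 ↔ b + lim ≤ -11)) → ((2*q ≤ -5 ∨ lim = 4) ∧ ((2*q = -2 ∨ q ≥ -4) → (3*b ≤ -2 ∨ lim ≤ 2*q + 4)))).
Check whether (b + lim ≤ -11 → (3*lim ≤ 7 ∨ lim ≤ -4)) ∧ ((¬(b + lim ≤ -11)) → (3*b ≤ -2 ∨ lim ≤ -4)) ∧ q = 5 implies it.
Countermodel: at the initial state b = -13, lim = 3, q = 5, the precondition holds but the weakest precondition fails.
Answer: invalid


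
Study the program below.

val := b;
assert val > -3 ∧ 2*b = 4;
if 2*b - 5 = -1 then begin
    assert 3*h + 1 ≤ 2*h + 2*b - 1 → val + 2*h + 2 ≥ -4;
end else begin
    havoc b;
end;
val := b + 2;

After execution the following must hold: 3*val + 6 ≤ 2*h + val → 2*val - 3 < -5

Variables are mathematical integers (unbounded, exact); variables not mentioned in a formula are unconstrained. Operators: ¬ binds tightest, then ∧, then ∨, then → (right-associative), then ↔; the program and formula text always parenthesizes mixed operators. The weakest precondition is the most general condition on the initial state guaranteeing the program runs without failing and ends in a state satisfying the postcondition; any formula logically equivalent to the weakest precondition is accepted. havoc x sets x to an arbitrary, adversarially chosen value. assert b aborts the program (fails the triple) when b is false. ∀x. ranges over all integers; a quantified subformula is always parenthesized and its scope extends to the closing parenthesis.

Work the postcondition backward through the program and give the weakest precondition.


Working backward. After the program, the postcondition 3*val + 6 ≤ 2*h + val → 2*val - 3 < -5 must hold; in canonical form it is 2*val ≤ 2*h - 6 → 2*val < -2.
Before val := b + 2: 2*b ≤ 2*h - 10 → 2*b < -6
Then branch requires (h ≤ 2*b - 2 → 2*h + val ≥ -6) ∧ (2*b ≤ 2*h - 10 → 2*b < -6); else branch requires ∀b_1. (2*b_1 ≤ 2*h - 10 → 2*b_1 < -6).
Before the if: (2*b = 4 → ((h ≤ 2*b - 2 → 2*h + val ≥ -6) ∧ (2*b ≤ 2*h - 10 → 2*b < -6))) ∧ ((¬(2*b = 4)) → (∀b_1. (2*b_1 ≤ 2*h - 10 → 2*b_1 < -6)))
Before assert val > -3 ∧ 2*b = 4: val > -3 ∧ 2*b = 4 ∧ (2*b = 4 → ((h ≤ 2*b - 2 → 2*h + val ≥ -6) ∧ (2*b ≤ 2*h - 10 → 2*b < -6))) ∧ ((¬(2*b = 4)) → (∀b_1. (2*b_1 ≤ 2*h - 10 → 2*b_1 < -6)))
Before val := b: b > -3 ∧ 2*b = 4 ∧ (2*b = 4 → ((h ≤ 2*b - 2 → b + 2*h ≥ -6) ∧ (2*b ≤ 2*h - 10 → 2*b < -6))) ∧ ((¬(2*b = 4)) → (∀b_1. (2*b_1 ≤ 2*h - 10 → 2*b_1 < -6)))
Answer: WP = b > -3 ∧ 2*b = 4 ∧ (2*b = 4 → ((h ≤ 2*b - 2 → b + 2*h ≥ -6) ∧ (2*b ≤ 2*h - 10 → 2*b < -6))) ∧ ((¬(2*b = 4)) → (∀b_1. (2*b_1 ≤ 2*h - 10 → 2*b_1 < -6)))


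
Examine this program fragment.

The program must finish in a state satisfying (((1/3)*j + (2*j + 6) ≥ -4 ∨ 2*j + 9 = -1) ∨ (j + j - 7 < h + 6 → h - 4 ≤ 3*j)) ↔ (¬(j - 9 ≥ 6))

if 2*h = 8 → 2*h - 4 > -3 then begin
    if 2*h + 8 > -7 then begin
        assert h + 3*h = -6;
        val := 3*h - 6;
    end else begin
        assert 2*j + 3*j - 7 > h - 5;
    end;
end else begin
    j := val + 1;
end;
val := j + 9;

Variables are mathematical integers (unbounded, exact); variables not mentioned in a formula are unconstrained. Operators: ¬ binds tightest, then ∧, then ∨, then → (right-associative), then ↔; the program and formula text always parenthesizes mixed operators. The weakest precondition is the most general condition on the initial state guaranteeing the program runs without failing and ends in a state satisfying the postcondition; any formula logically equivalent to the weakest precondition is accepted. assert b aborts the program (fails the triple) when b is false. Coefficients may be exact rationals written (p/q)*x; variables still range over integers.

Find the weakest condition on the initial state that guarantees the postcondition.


Working backward. After the program, the postcondition (((1/3)*j + (2*j + 6) ≥ -4 ∨ 2*j + 9 = -1) ∨ (j + j - 7 < h + 6 → h - 4 ≤ 3*j)) ↔ (¬(j - 9 ≥ 6)) must hold; in canonical form it is ((7/3)*j ≥ -10 ∨ 2*j = -10 ∨ (2*j < h + 13 → h ≤ 3*j + 4)) ↔ (¬(j ≥ 15)).
Before val := j + 9: ((7/3)*j ≥ -10 ∨ 2*j = -10 ∨ (2*j < h + 13 → h ≤ 3*j + 4)) ↔ (¬(j ≥ 15))
Then branch requires (2*h > -15 → (4*h = -6 ∧ (((7/3)*j ≥ -10 ∨ 2*j = -10 ∨ (2*j < h + 13 → h ≤ 3*j + 4)) ↔ (¬(j ≥ 15))))) ∧ ((¬(2*h > -15)) → (5*j > h + 2 ∧ (((7/3)*j ≥ -10 ∨ 2*j = -10 ∨ (2*j < h + 13 → h ≤ 3*j + 4)) ↔ (¬(j ≥ 15))))); else branch requires ((7/3)*val ≥ -37/3 ∨ 2*val = -12 ∨ (2*val < h + 11 → h ≤ 3*val + 7)) ↔ (¬(val ≥ 14)).
Before the if: ((2*h = 8 → 2*h > 1) → ((2*h > -15 → (4*h = -6 ∧ (((7/3)*j ≥ -10 ∨ 2*j = -10 ∨ (2*j < h + 13 → h ≤ 3*j + 4)) ↔ (¬(j ≥ 15))))) ∧ ((¬(2*h > -15)) → (5*j > h + 2 ∧ (((7/3)*j ≥ -10 ∨ 2*j = -10 ∨ (2*j < h + 13 → h ≤ 3*j + 4)) ↔ (¬(j ≥ 15))))))) ∧ ((¬(2*h = 8 → 2*h > 1)) → (((7/3)*val ≥ -37/3 ∨ 2*val = -12 ∨ (2*val < h + 11 → h ≤ 3*val + 7)) ↔ (¬(val ≥ 14))))
Answer: WP = ((2*h = 8 → 2*h > 1) → ((2*h > -15 → (4*h = -6 ∧ (((7/3)*j ≥ -10 ∨ 2*j = -10 ∨ (2*j < h + 13 → h ≤ 3*j + 4)) ↔ (¬(j ≥ 15))))) ∧ ((¬(2*h > -15)) → (5*j > h + 2 ∧ (((7/3)*j ≥ -10 ∨ 2*j = -10 ∨ (2*j < h + 13 → h ≤ 3*j + 4)) ↔ (¬(j ≥ 15))))))) ∧ ((¬(2*h = 8 → 2*h > 1)) → (((7/3)*val ≥ -37/3 ∨ 2*val = -12 ∨ (2*val < h + 11 → h ≤ 3*val + 7)) ↔ (¬(val ≥ 14))))


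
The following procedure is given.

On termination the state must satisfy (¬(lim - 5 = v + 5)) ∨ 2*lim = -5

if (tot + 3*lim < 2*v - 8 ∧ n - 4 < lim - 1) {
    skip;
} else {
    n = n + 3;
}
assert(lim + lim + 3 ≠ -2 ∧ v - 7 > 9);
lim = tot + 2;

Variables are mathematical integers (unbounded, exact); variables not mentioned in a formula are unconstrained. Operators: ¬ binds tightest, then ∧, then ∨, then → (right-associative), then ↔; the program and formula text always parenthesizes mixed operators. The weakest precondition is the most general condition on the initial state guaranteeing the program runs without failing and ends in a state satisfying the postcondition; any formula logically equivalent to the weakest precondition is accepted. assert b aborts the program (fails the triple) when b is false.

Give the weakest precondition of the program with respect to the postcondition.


Working backward. After the program, the postcondition (¬(lim - 5 = v + 5)) ∨ 2*lim = -5 must hold; in canonical form it is (¬(lim = v + 10)) ∨ 2*lim = -5.
Before lim := tot + 2: (¬(tot = v + 8)) ∨ 2*tot = -9
Before assert lim + lim + 3 ≠ -2 ∧ v - 7 > 9: 2*lim ≠ -5 ∧ v > 16 ∧ ((¬(tot = v + 8)) ∨ 2*tot = -9)
Then branch requires 2*lim ≠ -5 ∧ v > 16 ∧ ((¬(tot = v + 8)) ∨ 2*tot = -9); else branch requires 2*lim ≠ -5 ∧ v > 16 ∧ ((¬(tot = v + 8)) ∨ 2*tot = -9).
Before the if: ((3*lim + tot < 2*v - 8 ∧ n < lim + 3) → (2*lim ≠ -5 ∧ v > 16 ∧ ((¬(tot = v + 8)) ∨ 2*tot = -9))) ∧ ((¬(3*lim + tot < 2*v - 8 ∧ n < lim + 3)) → (2*lim ≠ -5 ∧ v > 16 ∧ ((¬(tot = v + 8)) ∨ 2*tot = -9)))
Answer: WP = ((3*lim + tot < 2*v - 8 ∧ n < lim + 3) → (2*lim ≠ -5 ∧ v > 16 ∧ ((¬(tot = v + 8)) ∨ 2*tot = -9))) ∧ ((¬(3*lim + tot < 2*v - 8 ∧ n < lim + 3)) → (2*lim ≠ -5 ∧ v > 16 ∧ ((¬(tot = v + 8)) ∨ 2*tot = -9)))


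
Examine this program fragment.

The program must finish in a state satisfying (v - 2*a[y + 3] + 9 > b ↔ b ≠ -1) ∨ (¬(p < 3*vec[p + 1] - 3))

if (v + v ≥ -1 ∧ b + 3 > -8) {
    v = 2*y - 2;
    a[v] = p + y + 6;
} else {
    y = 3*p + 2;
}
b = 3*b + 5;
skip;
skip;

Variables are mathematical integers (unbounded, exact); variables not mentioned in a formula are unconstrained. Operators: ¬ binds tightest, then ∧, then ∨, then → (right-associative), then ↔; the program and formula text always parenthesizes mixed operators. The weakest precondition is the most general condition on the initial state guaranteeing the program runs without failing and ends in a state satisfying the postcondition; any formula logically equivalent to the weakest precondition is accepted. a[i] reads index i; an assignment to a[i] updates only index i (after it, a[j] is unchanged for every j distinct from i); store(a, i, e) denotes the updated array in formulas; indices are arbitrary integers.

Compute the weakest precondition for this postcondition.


Working backward. After the program, the postcondition (v - 2*a[y + 3] + 9 > b ↔ b ≠ -1) ∨ (¬(p < 3*vec[p + 1] - 3)) must hold; in canonical form it is (v > 2*a[y + 3] + b - 9 ↔ b ≠ -1) ∨ (¬(p < 3*vec[p + 1] - 3)).
Before skip: (v > 2*a[y + 3] + b - 9 ↔ b ≠ -1) ∨ (¬(p < 3*vec[p + 1] - 3))
Before skip: (v > 2*a[y + 3] + b - 9 ↔ b ≠ -1) ∨ (¬(p < 3*vec[p + 1] - 3))
Before b := 3*b + 5: (v > 2*a[y + 3] + 3*b - 4 ↔ 3*b ≠ -6) ∨ (¬(p < 3*vec[p + 1] - 3))
Then branch requires (2*y > 2*store(a, 2*y - 2, p + y + 6)[y + 3] + 3*b - 2 ↔ 3*b ≠ -6) ∨ (¬(p < 3*vec[p + 1] - 3)); else branch requires (v > 2*a[3*p + 5] + 3*b - 4 ↔ 3*b ≠ -6) ∨ (¬(p < 3*vec[p + 1] - 3)).
Before the if: ((2*v ≥ -1 ∧ b > -11) → ((2*y > 2*store(a, 2*y - 2, p + y + 6)[y + 3] + 3*b - 2 ↔ 3*b ≠ -6) ∨ (¬(p < 3*vec[p + 1] - 3)))) ∧ ((¬(2*v ≥ -1 ∧ b > -11)) → ((v > 2*a[3*p + 5] + 3*b - 4 ↔ 3*b ≠ -6) ∨ (¬(p < 3*vec[p + 1] - 3))))
Answer: WP = ((2*v ≥ -1 ∧ b > -11) → ((2*y > 2*store(a, 2*y - 2, p + y + 6)[y + 3] + 3*b - 2 ↔ 3*b ≠ -6) ∨ (¬(p < 3*vec[p + 1] - 3)))) ∧ ((¬(2*v ≥ -1 ∧ b > -11)) → ((v > 2*a[3*p + 5] + 3*b - 4 ↔ 3*b ≠ -6) ∨ (¬(p < 3*vec[p + 1] - 3))))


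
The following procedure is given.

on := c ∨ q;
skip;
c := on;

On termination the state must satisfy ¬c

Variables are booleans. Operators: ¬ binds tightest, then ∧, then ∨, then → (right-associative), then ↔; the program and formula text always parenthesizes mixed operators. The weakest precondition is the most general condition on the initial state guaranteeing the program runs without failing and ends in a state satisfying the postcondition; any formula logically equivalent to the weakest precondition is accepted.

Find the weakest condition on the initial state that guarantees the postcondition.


Working backward. After the program, ¬c must hold.
Before c := on: ¬on
Before skip: ¬on
Before on := c ∨ q: ¬(c ∨ q)
Answer: WP = ¬(c ∨ q)


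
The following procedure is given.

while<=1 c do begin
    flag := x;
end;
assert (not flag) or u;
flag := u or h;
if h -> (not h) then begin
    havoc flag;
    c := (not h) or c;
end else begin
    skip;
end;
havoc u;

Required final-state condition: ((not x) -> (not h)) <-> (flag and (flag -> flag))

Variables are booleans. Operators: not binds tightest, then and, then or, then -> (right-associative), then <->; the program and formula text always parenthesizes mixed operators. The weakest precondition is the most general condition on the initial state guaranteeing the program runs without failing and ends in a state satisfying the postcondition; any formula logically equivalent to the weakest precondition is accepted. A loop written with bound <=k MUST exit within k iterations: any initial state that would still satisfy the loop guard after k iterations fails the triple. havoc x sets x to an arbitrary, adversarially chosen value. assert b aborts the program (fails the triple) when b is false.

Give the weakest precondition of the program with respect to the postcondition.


Working backward. After the program, the postcondition ((not x) -> (not h)) <-> (flag and (flag -> flag)) must hold; in canonical form it is ((not x) -> (not h)) <-> flag.
Before havoc u: ((not x) -> (not h)) <-> flag
Then branch requires false; else branch requires ((not x) -> (not h)) <-> flag.
Before the if: (not (h -> (not h))) and ((not (h -> (not h))) -> (((not x) -> (not h)) <-> flag))
Before flag := u or h: (not (h -> (not h))) and ((not (h -> (not h))) -> (((not x) -> (not h)) <-> (u or h)))
Before assert (not flag) or u: ((not flag) or u) and (not (h -> (not h))) and ((not (h -> (not h))) -> (((not x) -> (not h)) <-> (u or h)))
Before the loop (bound <=1), unroll the exhaustion recursion (WP_0 = exit-now case; WP_j = one more guarded iteration, up to j = 1):
  WP_0: (not c) and ((not flag) or u) and (not (h -> (not h))) and ((not (h -> (not h))) -> (((not x) -> (not h)) <-> (u or h)))
  WP_1: (c -> ((not c) and ((not x) or u) and (not (h -> (not h))) and ((not (h -> (not h))) -> (((not x) -> (not h)) <-> (u or h))))) and ((not c) -> (((not flag) or u) and (not (h -> (not h))) and ((not (h -> (not h))) -> (((not x) -> (not h)) <-> (u or h)))))
So before the loop: (c -> ((not c) and ((not x) or u) and (not (h -> (not h))) and ((not (h -> (not h))) -> (((not x) -> (not h)) <-> (u or h))))) and ((not c) -> (((not flag) or u) and (not (h -> (not h))) and ((not (h -> (not h))) -> (((not x) -> (not h)) <-> (u or h)))))
Answer: WP = (c -> ((not c) and ((not x) or u) and (not (h -> (not h))) and ((not (h -> (not h))) -> (((not x) -> (not h)) <-> (u or h))))) and ((not c) -> (((not flag) or u) and (not (h -> (not h))) and ((not (h -> (not h))) -> (((not x) -> (not h)) <-> (u or h)))))


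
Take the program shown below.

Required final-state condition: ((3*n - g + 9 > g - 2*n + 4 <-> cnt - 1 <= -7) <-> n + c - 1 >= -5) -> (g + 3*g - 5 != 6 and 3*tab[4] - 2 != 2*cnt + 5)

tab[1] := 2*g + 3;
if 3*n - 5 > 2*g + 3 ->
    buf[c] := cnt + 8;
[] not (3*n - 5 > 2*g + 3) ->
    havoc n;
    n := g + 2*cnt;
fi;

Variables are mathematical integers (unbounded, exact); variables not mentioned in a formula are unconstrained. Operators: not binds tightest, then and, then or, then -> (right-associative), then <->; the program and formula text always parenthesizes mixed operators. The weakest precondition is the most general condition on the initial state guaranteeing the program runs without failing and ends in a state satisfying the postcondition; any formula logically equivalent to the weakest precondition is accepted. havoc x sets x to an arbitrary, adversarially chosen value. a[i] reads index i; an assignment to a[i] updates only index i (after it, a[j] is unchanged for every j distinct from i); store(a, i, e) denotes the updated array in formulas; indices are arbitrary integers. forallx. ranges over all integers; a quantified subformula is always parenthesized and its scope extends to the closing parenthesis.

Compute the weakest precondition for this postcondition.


Working backward. After the program, the postcondition ((3*n - g + 9 > g - 2*n + 4 <-> cnt - 1 <= -7) <-> n + c - 1 >= -5) -> (g + 3*g - 5 != 6 and 3*tab[4] - 2 != 2*cnt + 5) must hold; in canonical form it is ((5*n > 2*g - 5 <-> cnt <= -6) <-> c + n >= -4) -> (4*g != 11 and 3*tab[4] != 2*cnt + 7).
Then branch requires ((5*n > 2*g - 5 <-> cnt <= -6) <-> c + n >= -4) -> (4*g != 11 and 3*tab[4] != 2*cnt + 7); else branch requires ((10*cnt + 3*g > -5 <-> cnt <= -6) <-> c + 2*cnt + g >= -4) -> (4*g != 11 and 3*tab[4] != 2*cnt + 7).
Before the if: (3*n > 2*g + 8 -> (((5*n > 2*g - 5 <-> cnt <= -6) <-> c + n >= -4) -> (4*g != 11 and 3*tab[4] != 2*cnt + 7))) and ((not (3*n > 2*g + 8)) -> (((10*cnt + 3*g > -5 <-> cnt <= -6) <-> c + 2*cnt + g >= -4) -> (4*g != 11 and 3*tab[4] != 2*cnt + 7)))
Before tab[1] := 2*g + 3: (3*n > 2*g + 8 -> (((5*n > 2*g - 5 <-> cnt <= -6) <-> c + n >= -4) -> (4*g != 11 and 3*tab[4] != 2*cnt + 7))) and ((not (3*n > 2*g + 8)) -> (((10*cnt + 3*g > -5 <-> cnt <= -6) <-> c + 2*cnt + g >= -4) -> (4*g != 11 and 3*tab[4] != 2*cnt + 7)))
Answer: WP = (3*n > 2*g + 8 -> (((5*n > 2*g - 5 <-> cnt <= -6) <-> c + n >= -4) -> (4*g != 11 and 3*tab[4] != 2*cnt + 7))) and ((not (3*n > 2*g + 8)) -> (((10*cnt + 3*g > -5 <-> cnt <= -6) <-> c + 2*cnt + g >= -4) -> (4*g != 11 and 3*tab[4] != 2*cnt + 7)))


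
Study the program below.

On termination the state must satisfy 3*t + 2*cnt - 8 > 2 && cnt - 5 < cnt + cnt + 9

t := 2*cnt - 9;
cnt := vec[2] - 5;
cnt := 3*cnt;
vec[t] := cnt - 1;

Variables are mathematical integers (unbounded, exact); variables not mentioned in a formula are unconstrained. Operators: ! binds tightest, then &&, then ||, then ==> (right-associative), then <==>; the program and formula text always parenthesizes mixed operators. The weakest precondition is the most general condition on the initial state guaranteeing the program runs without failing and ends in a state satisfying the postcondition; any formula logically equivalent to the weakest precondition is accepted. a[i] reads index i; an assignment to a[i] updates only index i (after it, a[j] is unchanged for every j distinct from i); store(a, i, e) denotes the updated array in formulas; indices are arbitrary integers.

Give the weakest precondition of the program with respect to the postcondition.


Working backward. After the program, the postcondition 3*t + 2*cnt - 8 > 2 && cnt - 5 < cnt + cnt + 9 must hold; in canonical form it is 2*cnt + 3*t > 10 && cnt > -14.
Before vec[t] := cnt - 1: 2*cnt + 3*t > 10 && cnt > -14
Before cnt := 3*cnt: 6*cnt + 3*t > 10 && 3*cnt > -14
Before cnt := vec[2] - 5: 6*vec[2] + 3*t > 40 && 3*vec[2] > 1
Before t := 2*cnt - 9: 6*vec[2] + 6*cnt > 67 && 3*vec[2] > 1
Answer: WP = 6*vec[2] + 6*cnt > 67 && 3*vec[2] > 1


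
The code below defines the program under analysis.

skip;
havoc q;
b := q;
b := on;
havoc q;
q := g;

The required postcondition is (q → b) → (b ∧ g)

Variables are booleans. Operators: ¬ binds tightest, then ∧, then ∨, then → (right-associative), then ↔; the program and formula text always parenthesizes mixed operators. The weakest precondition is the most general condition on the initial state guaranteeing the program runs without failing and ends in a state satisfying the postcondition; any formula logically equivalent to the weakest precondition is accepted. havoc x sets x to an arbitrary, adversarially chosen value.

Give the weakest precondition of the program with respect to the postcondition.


Working backward. After the program, (q → b) → (b ∧ g) must hold.
Before q := g: (g → b) → (b ∧ g)
Before havoc q: (g → b) → (b ∧ g)
Before b := on: (g → on) → (on ∧ g)
Before b := q: (g → on) → (on ∧ g)
Before havoc q: (g → on) → (on ∧ g)
Before skip: (g → on) → (on ∧ g)
Answer: WP = (g → on) → (on ∧ g)


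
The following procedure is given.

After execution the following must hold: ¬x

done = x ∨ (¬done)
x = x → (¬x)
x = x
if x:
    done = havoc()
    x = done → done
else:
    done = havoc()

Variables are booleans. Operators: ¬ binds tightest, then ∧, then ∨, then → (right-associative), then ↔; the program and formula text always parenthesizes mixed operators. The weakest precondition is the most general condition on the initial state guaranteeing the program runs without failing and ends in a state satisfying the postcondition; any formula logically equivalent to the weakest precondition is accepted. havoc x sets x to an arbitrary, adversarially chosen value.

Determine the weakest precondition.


Working backward. After the program, ¬x must hold.
Then branch requires false; else branch requires ¬x.
Before the if: ¬x
Before x := x: ¬x
Before x := x → (¬x): ¬(x → (¬x))
Before done := x ∨ (¬done): ¬(x → (¬x))
Answer: WP = ¬(x → (¬x))
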